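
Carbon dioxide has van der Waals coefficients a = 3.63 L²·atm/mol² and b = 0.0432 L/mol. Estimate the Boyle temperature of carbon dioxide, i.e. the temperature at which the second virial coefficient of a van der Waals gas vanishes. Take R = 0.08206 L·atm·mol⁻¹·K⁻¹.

For a van der Waals gas the second virial coefficient B₂ = b − a/(RT) vanishes at T_B = a/(Rb).
T_B = 3.63/(0.08206×0.0432) = 3.63/0.0035450 = 1024 K

T_B ≈ 1024 K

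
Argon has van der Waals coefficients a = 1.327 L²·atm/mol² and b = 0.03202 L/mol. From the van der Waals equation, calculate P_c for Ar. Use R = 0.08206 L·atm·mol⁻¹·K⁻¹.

P_c ≈ 47.94 atm

For a van der Waals gas, P_c = a/(27b²).
P_c = 1.327/(27×(0.03202)²) = 1.327/0.027683 = 47.94 atm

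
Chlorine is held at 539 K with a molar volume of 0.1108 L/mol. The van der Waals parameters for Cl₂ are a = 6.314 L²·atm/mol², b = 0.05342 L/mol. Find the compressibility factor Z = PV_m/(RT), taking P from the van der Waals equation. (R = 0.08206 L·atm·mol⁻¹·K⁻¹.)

Z ≈ 0.6426

P = RT/(V_m − b) − a/V_m² = (0.08206)(539)/(0.1108 − 0.05342) − 6.314/(0.1108)²
  = 44.230/0.057380 − 514.31 = 770.83 − 514.31 = 256.52 atm
Z = PV_m/(RT) = (256.52)(0.1108)/((0.08206)(539)) = 28.422/44.230 = 0.6426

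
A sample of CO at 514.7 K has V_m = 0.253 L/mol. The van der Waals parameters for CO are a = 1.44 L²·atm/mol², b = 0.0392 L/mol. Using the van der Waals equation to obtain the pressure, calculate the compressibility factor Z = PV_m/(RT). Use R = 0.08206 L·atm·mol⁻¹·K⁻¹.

Z ≈ 1.049

P = RT/(V_m − b) − a/V_m² = (0.08206)(514.7)/(0.253 − 0.0392) − 1.44/(0.253)²
  = 42.236/0.21380 − 22.497 = 197.55 − 22.497 = 175.05 atm
Z = PV_m/(RT) = (175.05)(0.253)/((0.08206)(514.7)) = 44.288/42.236 = 1.049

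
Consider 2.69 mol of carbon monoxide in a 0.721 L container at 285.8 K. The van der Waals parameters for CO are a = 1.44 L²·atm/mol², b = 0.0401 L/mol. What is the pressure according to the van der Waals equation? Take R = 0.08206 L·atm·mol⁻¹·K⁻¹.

P = nRT/(V − nb) − a n²/V²
nRT/(V − nb) = (2.69)(0.08206)(285.8)/(0.721 − 2.69×0.0401) = 63.088/0.61313 = 102.89 atm
a n²/V² = (1.44)(2.69)²/(0.721)² = 20.045 atm
P = 102.89 − 20.045 = 82.85 atm

P ≈ 82.85 atm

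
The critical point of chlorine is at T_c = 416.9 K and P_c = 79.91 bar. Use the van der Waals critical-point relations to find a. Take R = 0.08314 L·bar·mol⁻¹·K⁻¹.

a ≈ 6.343 L²·bar/mol²

From T_c = 8a/(27Rb) and P_c = a/(27b²): a = 27 R² T_c²/(64 P_c).
a = 27×(0.08314)²×(416.9)²/(64×79.91) = 32438/5114.2 = 6.343 L²·bar/mol²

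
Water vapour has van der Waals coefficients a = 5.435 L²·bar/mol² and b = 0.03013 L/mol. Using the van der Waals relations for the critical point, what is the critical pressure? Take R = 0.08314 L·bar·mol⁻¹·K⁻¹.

For a van der Waals gas, P_c = a/(27b²).
P_c = 5.435/(27×(0.03013)²) = 5.435/0.024511 = 221.7 bar

P_c ≈ 221.7 bar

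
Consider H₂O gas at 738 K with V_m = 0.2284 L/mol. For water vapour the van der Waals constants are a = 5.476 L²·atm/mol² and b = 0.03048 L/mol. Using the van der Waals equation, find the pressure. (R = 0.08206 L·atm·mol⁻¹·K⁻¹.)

P ≈ 201.0 atm

P = RT/(V_m − b) − a/V_m²
RT/(V_m − b) = (0.08206)(738)/(0.2284 − 0.03048) = 60.560/0.19792 = 305.98 atm
a/V_m² = 5.476/(0.2284)² = 104.97 atm
P = 305.98 − 104.97 = 201.0 atm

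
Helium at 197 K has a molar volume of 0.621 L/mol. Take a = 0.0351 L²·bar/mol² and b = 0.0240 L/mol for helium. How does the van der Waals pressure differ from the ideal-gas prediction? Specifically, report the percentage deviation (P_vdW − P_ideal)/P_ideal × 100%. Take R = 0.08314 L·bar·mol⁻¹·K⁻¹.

3.68 %

Ideal: P_ideal = RT/V_m = (0.08314)(197)/0.621 = 26.3745 bar
vdW: P = RT/(V_m − b) − a/V_m² = 16.3786/0.597000 − 0.0351/0.385641 = 27.4348 − 0.0910173 = 27.3438 bar
% deviation = (27.3438 − 26.3745)/26.3745 × 100% = 3.68%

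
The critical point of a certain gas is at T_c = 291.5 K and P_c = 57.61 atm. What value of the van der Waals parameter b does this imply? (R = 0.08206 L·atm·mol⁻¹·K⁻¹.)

b ≈ 0.05190 L/mol

From T_c = 8a/(27Rb) and P_c = a/(27b²): b = R T_c/(8 P_c).
b = (0.08206)(291.5)/(8×57.61) = 23.920/460.88 = 0.05190 L/mol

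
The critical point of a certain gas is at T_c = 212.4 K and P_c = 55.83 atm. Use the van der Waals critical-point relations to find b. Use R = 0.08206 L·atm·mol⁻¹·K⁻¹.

b ≈ 0.03902 L/mol

From T_c = 8a/(27Rb) and P_c = a/(27b²): b = R T_c/(8 P_c).
b = (0.08206)(212.4)/(8×55.83) = 17.430/446.64 = 0.03902 L/mol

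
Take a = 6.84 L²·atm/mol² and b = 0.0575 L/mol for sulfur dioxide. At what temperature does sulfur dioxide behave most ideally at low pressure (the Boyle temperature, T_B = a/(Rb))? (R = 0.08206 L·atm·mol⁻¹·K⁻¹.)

For a van der Waals gas the second virial coefficient B₂ = b − a/(RT) vanishes at T_B = a/(Rb).
T_B = 6.84/(0.08206×0.0575) = 6.84/0.0047185 = 1450 K

T_B ≈ 1450 K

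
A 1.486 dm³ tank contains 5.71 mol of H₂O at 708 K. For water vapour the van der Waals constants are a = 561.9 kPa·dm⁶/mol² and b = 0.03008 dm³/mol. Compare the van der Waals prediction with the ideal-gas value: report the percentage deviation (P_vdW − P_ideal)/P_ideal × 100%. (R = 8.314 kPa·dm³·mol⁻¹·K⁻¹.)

-23.61 %

Ideal: P_ideal = nRT/V = (5.71)(8.314)(708)/1.486 = 22618.3 kPa
vdW: P = nRT/(V − nb) − a n²/V² = 33610.8/1.31424 − 18320.2/2.20820 = 25574.3 − 8296.44 = 17277.9 kPa
% deviation = (17277.9 − 22618.3)/22618.3 × 100% = -23.61%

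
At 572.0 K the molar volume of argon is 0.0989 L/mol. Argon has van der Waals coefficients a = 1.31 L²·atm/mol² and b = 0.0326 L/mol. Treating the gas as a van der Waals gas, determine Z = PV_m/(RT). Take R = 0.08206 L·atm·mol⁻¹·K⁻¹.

P = RT/(V_m − b) − a/V_m² = (0.08206)(572.0)/(0.0989 − 0.0326) − 1.31/(0.0989)²
  = 46.938/0.066300 − 133.93 = 707.96 − 133.93 = 574.03 atm
Z = PV_m/(RT) = (574.03)(0.0989)/((0.08206)(572.0)) = 56.772/46.938 = 1.210

Z ≈ 1.210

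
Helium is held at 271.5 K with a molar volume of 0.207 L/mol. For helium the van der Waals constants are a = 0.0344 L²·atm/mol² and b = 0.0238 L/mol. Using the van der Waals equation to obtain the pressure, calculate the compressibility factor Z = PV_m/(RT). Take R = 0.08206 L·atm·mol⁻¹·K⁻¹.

P = RT/(V_m − b) − a/V_m² = (0.08206)(271.5)/(0.207 − 0.0238) − 0.0344/(0.207)²
  = 22.279/0.18320 − 0.80282 = 121.61 − 0.80282 = 120.81 atm
Z = PV_m/(RT) = (120.81)(0.207)/((0.08206)(271.5)) = 25.008/22.279 = 1.122

Z ≈ 1.122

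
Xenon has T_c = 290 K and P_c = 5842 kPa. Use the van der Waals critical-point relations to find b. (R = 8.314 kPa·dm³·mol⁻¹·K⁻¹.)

From T_c = 8a/(27Rb) and P_c = a/(27b²): b = R T_c/(8 P_c).
b = (8.314)(290)/(8×5842) = 2411.1/46736 = 0.05159 dm³/mol

b ≈ 0.05159 dm³/mol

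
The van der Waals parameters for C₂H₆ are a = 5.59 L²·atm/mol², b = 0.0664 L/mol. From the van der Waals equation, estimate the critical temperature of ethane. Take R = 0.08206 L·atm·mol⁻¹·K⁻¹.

T_c ≈ 304.0 K

For a van der Waals gas, T_c = 8a/(27Rb).
T_c = 8×5.59/(27×0.08206×0.0664) = 44.720/0.14712 = 304.0 K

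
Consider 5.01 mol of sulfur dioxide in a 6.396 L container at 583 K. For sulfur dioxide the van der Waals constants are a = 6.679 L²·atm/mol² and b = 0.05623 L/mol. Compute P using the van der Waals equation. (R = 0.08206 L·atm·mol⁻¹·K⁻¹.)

P = nRT/(V − nb) − a n²/V²
nRT/(V − nb) = (5.01)(0.08206)(583)/(6.396 − 5.01×0.05623) = 239.68/6.1143 = 39.200 atm
a n²/V² = (6.679)(5.01)²/(6.396)² = 4.0980 atm
P = 39.200 − 4.0980 = 35.10 atm

P ≈ 35.10 atm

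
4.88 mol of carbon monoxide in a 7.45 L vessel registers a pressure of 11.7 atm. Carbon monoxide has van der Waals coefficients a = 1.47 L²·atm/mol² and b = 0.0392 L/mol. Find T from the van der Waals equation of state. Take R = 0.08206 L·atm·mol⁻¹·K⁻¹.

T = (P + a n²/V²)(V − nb)/(nR)
P + a n²/V² = 11.7 + (1.47)(4.88)²/(7.45)² = 12.331 atm
V − nb = 7.45 − (4.88)(0.0392) = 7.2587 L
T = (12.331)(7.2587)/((4.88)(0.08206)) = 223.5 K

T ≈ 223.5 K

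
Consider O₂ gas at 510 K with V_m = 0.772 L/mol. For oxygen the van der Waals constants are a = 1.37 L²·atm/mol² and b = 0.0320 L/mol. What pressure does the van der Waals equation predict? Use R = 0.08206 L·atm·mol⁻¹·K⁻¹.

P ≈ 54.26 atm

P = RT/(V_m − b) − a/V_m²
RT/(V_m − b) = (0.08206)(510)/(0.772 − 0.0320) = 41.851/0.74000 = 56.555 atm
a/V_m² = 1.37/(0.772)² = 2.2987 atm
P = 56.555 − 2.2987 = 54.26 atm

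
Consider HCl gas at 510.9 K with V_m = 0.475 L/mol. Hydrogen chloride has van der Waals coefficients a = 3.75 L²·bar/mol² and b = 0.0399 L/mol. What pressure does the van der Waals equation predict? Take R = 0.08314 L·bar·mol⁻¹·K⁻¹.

P = RT/(V_m − b) − a/V_m²
RT/(V_m − b) = (0.08314)(510.9)/(0.475 − 0.0399) = 42.476/0.43510 = 97.624 bar
a/V_m² = 3.75/(0.475)² = 16.620 bar
P = 97.624 − 16.620 = 81.00 bar

P ≈ 81.00 bar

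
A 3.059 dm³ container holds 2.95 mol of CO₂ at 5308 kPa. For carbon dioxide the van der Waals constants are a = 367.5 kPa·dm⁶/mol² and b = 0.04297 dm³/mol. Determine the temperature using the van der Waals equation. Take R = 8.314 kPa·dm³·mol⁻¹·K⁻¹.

T = (P + a n²/V²)(V − nb)/(nR)
P + a n²/V² = 5308 + (367.5)(2.95)²/(3.059)² = 5649.8 kPa
V − nb = 3.059 − (2.95)(0.04297) = 2.9322 dm³
T = (5649.8)(2.9322)/((2.95)(8.314)) = 675.5 K

T ≈ 675.5 K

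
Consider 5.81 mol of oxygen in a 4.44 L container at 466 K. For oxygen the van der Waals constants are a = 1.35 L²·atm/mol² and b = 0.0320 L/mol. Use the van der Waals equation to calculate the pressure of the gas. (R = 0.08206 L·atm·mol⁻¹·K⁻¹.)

P = nRT/(V − nb) − a n²/V²
nRT/(V − nb) = (5.81)(0.08206)(466)/(4.44 − 5.81×0.0320) = 222.17/4.2541 = 52.225 atm
a n²/V² = (1.35)(5.81)²/(4.44)² = 2.3116 atm
P = 52.225 − 2.3116 = 49.91 atm

P ≈ 49.91 atm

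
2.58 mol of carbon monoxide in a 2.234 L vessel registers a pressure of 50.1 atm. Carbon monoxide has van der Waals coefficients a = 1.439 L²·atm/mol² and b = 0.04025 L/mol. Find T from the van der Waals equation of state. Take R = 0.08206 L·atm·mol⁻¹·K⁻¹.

T ≈ 523.4 K

T = (P + a n²/V²)(V − nb)/(nR)
P + a n²/V² = 50.1 + (1.439)(2.58)²/(2.234)² = 52.019 atm
V − nb = 2.234 − (2.58)(0.04025) = 2.1302 L
T = (52.019)(2.1302)/((2.58)(0.08206)) = 523.4 K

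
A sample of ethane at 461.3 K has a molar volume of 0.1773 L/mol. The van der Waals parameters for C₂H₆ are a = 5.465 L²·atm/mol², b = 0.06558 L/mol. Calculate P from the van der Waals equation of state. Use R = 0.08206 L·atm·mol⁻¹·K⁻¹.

P = RT/(V_m − b) − a/V_m²
RT/(V_m − b) = (0.08206)(461.3)/(0.1773 − 0.06558) = 37.854/0.11172 = 338.83 atm
a/V_m² = 5.465/(0.1773)² = 173.85 atm
P = 338.83 − 173.85 = 165.0 atm

P ≈ 165.0 atm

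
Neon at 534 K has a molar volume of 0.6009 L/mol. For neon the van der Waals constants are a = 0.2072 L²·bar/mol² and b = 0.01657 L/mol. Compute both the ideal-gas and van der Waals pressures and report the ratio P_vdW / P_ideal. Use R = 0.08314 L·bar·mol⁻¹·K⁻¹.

P_vdW / P_ideal ≈ 1.021

Ideal: P_ideal = RT/V_m = (0.08314)(534)/0.6009 = 73.8838 bar
vdW: P = RT/(V_m − b) − a/V_m² = 44.3968/0.584330 − 0.2072/0.361081 = 75.9790 − 0.573832 = 75.4052 bar
Ratio = 75.4052/73.8838 = 1.021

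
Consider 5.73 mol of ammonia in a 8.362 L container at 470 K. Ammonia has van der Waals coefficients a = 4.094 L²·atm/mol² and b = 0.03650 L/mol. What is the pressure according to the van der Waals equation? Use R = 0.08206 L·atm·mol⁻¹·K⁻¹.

P ≈ 25.18 atm

P = nRT/(V − nb) − a n²/V²
nRT/(V − nb) = (5.73)(0.08206)(470)/(8.362 − 5.73×0.03650) = 221.00/8.1529 = 27.107 atm
a n²/V² = (4.094)(5.73)²/(8.362)² = 1.9224 atm
P = 27.107 − 1.9224 = 25.18 atm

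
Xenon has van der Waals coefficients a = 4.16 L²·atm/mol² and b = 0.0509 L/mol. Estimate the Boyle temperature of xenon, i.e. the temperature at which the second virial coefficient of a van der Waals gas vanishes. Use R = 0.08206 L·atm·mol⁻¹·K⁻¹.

For a van der Waals gas the second virial coefficient B₂ = b − a/(RT) vanishes at T_B = a/(Rb).
T_B = 4.16/(0.08206×0.0509) = 4.16/0.0041769 = 996.0 K

T_B ≈ 996.0 K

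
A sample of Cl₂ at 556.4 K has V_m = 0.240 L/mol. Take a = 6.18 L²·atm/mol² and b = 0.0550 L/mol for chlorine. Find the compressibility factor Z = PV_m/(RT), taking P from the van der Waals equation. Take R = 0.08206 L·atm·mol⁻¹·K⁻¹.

P = RT/(V_m − b) − a/V_m² = (0.08206)(556.4)/(0.240 − 0.0550) − 6.18/(0.240)²
  = 45.658/0.18500 − 107.29 = 246.80 − 107.29 = 139.51 atm
Z = PV_m/(RT) = (139.51)(0.240)/((0.08206)(556.4)) = 33.482/45.658 = 0.7333

Z ≈ 0.7333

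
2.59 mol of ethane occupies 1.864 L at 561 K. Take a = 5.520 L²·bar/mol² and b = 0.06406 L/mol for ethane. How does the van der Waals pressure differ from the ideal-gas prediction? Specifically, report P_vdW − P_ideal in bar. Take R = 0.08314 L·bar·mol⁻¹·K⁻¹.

Ideal: P_ideal = nRT/V = (2.59)(0.08314)(561)/1.864 = 64.8077 bar
vdW: P = nRT/(V − nb) − a n²/V² = 120.802/1.69808 − 37.0287/3.47450 = 71.1403 − 10.6573 = 60.4830 bar
ΔP = 60.4830 − 64.8077 = -4.325 bar

ΔP ≈ -4.325 bar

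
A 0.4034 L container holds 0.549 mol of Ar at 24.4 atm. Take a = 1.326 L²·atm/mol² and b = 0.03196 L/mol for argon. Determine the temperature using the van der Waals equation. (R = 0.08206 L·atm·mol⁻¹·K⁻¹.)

T ≈ 230.0 K

T = (P + a n²/V²)(V − nb)/(nR)
P + a n²/V² = 24.4 + (1.326)(0.549)²/(0.4034)² = 26.856 atm
V − nb = 0.4034 − (0.549)(0.03196) = 0.38585 L
T = (26.856)(0.38585)/((0.549)(0.08206)) = 230.0 K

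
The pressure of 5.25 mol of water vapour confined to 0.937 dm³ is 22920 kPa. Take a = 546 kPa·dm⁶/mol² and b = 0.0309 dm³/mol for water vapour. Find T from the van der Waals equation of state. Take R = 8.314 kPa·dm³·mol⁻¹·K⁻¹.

T ≈ 711.1 K

T = (P + a n²/V²)(V − nb)/(nR)
P + a n²/V² = 22920 + (546)(5.25)²/(0.937)² = 40061 kPa
V − nb = 0.937 − (5.25)(0.0309) = 0.77478 dm³
T = (40061)(0.77478)/((5.25)(8.314)) = 711.1 K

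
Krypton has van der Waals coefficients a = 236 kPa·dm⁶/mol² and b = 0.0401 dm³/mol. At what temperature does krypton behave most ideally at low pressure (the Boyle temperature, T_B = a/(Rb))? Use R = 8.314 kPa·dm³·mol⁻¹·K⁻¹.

T_B ≈ 707.9 K

For a van der Waals gas the second virial coefficient B₂ = b − a/(RT) vanishes at T_B = a/(Rb).
T_B = 236/(8.314×0.0401) = 236/0.33339 = 707.9 K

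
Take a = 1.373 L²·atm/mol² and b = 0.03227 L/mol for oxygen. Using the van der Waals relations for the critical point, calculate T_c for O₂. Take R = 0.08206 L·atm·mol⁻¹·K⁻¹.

For a van der Waals gas, T_c = 8a/(27Rb).
T_c = 8×1.373/(27×0.08206×0.03227) = 10.984/0.071498 = 153.6 K

T_c ≈ 153.6 K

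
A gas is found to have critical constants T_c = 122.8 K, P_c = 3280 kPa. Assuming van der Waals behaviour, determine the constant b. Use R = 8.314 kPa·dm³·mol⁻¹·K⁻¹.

From T_c = 8a/(27Rb) and P_c = a/(27b²): b = R T_c/(8 P_c).
b = (8.314)(122.8)/(8×3280) = 1021.0/26240 = 0.03891 dm³/mol

b ≈ 0.03891 dm³/mol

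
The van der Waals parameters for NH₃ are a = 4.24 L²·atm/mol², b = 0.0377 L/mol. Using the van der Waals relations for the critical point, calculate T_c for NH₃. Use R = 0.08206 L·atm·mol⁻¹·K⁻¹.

T_c ≈ 406.1 K

For a van der Waals gas, T_c = 8a/(27Rb).
T_c = 8×4.24/(27×0.08206×0.0377) = 33.920/0.083529 = 406.1 K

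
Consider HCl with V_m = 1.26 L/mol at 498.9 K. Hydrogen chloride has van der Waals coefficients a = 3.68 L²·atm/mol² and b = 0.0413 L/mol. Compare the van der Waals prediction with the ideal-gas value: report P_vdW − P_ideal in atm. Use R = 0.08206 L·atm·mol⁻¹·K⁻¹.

Ideal: P_ideal = RT/V_m = (0.08206)(498.9)/1.26 = 32.4919 atm
vdW: P = RT/(V_m − b) − a/V_m² = 40.9397/1.21870 − 3.68/1.58760 = 33.5929 − 2.31796 = 31.2749 atm
ΔP = 31.2749 − 32.4919 = -1.217 atm

ΔP ≈ -1.217 atm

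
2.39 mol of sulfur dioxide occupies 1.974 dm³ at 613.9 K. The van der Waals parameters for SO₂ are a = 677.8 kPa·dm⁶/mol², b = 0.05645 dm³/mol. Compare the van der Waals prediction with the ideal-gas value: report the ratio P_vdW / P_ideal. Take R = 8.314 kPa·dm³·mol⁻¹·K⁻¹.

Ideal: P_ideal = nRT/V = (2.39)(8.314)(613.9)/1.974 = 6179.57 kPa
vdW: P = nRT/(V − nb) − a n²/V² = 12198.5/1.83908 − 3871.66/3.89668 = 6632.94 − 993.579 = 5639.36 kPa
Ratio = 5639.36/6179.57 = 0.9126

P_vdW / P_ideal ≈ 0.9126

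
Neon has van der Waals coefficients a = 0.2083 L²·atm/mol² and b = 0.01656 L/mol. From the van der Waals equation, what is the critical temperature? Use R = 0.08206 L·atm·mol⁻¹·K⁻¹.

For a van der Waals gas, T_c = 8a/(27Rb).
T_c = 8×0.2083/(27×0.08206×0.01656) = 1.6664/0.036691 = 45.42 K

T_c ≈ 45.42 K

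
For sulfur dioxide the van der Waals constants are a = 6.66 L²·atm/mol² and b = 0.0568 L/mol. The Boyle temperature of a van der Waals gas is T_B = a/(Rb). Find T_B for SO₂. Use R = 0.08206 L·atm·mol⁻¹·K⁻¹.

T_B ≈ 1429 K

For a van der Waals gas the second virial coefficient B₂ = b − a/(RT) vanishes at T_B = a/(Rb).
T_B = 6.66/(0.08206×0.0568) = 6.66/0.0046610 = 1429 K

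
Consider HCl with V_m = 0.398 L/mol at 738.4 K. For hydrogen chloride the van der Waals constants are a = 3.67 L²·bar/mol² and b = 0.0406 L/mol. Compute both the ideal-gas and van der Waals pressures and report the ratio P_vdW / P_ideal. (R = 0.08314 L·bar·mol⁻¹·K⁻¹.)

Ideal: P_ideal = RT/V_m = (0.08314)(738.4)/0.398 = 154.248 bar
vdW: P = RT/(V_m − b) − a/V_m² = 61.3906/0.357400 − 3.67/0.158404 = 171.770 − 23.1686 = 148.601 bar
Ratio = 148.601/154.248 = 0.9634

P_vdW / P_ideal ≈ 0.9634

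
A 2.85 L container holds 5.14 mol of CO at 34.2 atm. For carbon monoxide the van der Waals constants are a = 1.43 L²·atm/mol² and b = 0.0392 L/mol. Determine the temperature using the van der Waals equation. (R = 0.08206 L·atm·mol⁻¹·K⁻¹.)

T ≈ 244.0 K

T = (P + a n²/V²)(V − nb)/(nR)
P + a n²/V² = 34.2 + (1.43)(5.14)²/(2.85)² = 38.851 atm
V − nb = 2.85 − (5.14)(0.0392) = 2.6485 L
T = (38.851)(2.6485)/((5.14)(0.08206)) = 244.0 K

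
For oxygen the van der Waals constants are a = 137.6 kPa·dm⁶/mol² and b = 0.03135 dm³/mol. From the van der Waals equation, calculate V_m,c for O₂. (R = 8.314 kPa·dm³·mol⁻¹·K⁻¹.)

V_m,c ≈ 0.09405 dm³/mol

For a van der Waals gas, V_m,c = 3b.
V_m,c = 3×0.03135 = 0.09405 dm³/mol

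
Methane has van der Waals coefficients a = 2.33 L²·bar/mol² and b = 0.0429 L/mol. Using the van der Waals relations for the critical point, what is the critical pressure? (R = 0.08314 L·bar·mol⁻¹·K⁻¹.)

P_c ≈ 46.89 bar

For a van der Waals gas, P_c = a/(27b²).
P_c = 2.33/(27×(0.0429)²) = 2.33/0.049691 = 46.89 bar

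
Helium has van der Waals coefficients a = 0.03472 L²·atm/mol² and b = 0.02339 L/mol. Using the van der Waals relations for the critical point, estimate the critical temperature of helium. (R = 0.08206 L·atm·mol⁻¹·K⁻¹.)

T_c ≈ 5.360 K

For a van der Waals gas, T_c = 8a/(27Rb).
T_c = 8×0.03472/(27×0.08206×0.02339) = 0.27776/0.051823 = 5.360 K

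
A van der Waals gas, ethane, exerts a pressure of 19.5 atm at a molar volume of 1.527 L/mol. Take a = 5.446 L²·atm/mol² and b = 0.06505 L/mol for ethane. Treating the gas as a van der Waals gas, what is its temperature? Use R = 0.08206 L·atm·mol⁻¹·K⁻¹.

T = (P + a/V_m²)(V_m − b)/R
P + a/V_m² = 19.5 + 5.446/(1.527)² = 21.836 atm
V_m − b = 1.527 − 0.06505 = 1.4620 L/mol
T = (21.836)(1.4620)/0.08206 = 389.0 K

T ≈ 389.0 K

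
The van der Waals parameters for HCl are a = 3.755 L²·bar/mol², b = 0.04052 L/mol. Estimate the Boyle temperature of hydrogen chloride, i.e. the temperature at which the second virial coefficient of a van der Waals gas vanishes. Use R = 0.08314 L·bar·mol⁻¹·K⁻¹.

For a van der Waals gas the second virial coefficient B₂ = b − a/(RT) vanishes at T_B = a/(Rb).
T_B = 3.755/(0.08314×0.04052) = 3.755/0.0033688 = 1115 K

T_B ≈ 1115 K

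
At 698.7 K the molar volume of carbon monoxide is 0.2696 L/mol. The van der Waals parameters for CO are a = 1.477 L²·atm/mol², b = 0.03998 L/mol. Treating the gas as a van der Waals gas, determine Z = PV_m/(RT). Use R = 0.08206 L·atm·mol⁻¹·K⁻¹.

Z ≈ 1.079

P = RT/(V_m − b) − a/V_m² = (0.08206)(698.7)/(0.2696 − 0.03998) − 1.477/(0.2696)²
  = 57.335/0.22962 − 20.321 = 249.70 − 20.321 = 229.38 atm
Z = PV_m/(RT) = (229.38)(0.2696)/((0.08206)(698.7)) = 61.841/57.335 = 1.079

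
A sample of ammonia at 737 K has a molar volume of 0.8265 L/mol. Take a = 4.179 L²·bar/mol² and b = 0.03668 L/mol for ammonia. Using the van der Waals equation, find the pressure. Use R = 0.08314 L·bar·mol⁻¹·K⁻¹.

P = RT/(V_m − b) − a/V_m²
RT/(V_m − b) = (0.08314)(737)/(0.8265 − 0.03668) = 61.274/0.78982 = 77.580 bar
a/V_m² = 4.179/(0.8265)² = 6.1177 bar
P = 77.580 − 6.1177 = 71.46 bar

P ≈ 71.46 bar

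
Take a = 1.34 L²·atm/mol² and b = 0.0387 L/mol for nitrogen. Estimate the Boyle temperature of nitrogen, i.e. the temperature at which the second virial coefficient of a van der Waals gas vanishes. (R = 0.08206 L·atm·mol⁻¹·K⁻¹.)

T_B ≈ 422.0 K

For a van der Waals gas the second virial coefficient B₂ = b − a/(RT) vanishes at T_B = a/(Rb).
T_B = 1.34/(0.08206×0.0387) = 1.34/0.0031757 = 422.0 K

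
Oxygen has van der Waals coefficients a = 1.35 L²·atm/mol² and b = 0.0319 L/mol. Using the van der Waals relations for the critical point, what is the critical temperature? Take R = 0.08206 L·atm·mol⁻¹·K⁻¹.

T_c ≈ 152.8 K

For a van der Waals gas, T_c = 8a/(27Rb).
T_c = 8×1.35/(27×0.08206×0.0319) = 10.800/0.070678 = 152.8 K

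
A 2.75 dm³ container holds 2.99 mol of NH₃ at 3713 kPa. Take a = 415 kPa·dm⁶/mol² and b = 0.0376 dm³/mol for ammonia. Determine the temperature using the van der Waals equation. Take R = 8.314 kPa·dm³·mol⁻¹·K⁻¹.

T ≈ 446.0 K

T = (P + a n²/V²)(V − nb)/(nR)
P + a n²/V² = 3713 + (415)(2.99)²/(2.75)² = 4203.6 kPa
V − nb = 2.75 − (2.99)(0.0376) = 2.6376 dm³
T = (4203.6)(2.6376)/((2.99)(8.314)) = 446.0 K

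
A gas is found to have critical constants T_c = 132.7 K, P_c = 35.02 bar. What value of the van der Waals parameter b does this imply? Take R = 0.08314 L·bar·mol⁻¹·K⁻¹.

From T_c = 8a/(27Rb) and P_c = a/(27b²): b = R T_c/(8 P_c).
b = (0.08314)(132.7)/(8×35.02) = 11.033/280.16 = 0.03938 L/mol

b ≈ 0.03938 L/mol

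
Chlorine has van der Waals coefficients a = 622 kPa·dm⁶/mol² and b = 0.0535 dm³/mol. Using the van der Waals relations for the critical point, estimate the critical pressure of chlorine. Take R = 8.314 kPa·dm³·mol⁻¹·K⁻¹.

P_c ≈ 8049 kPa

For a van der Waals gas, P_c = a/(27b²).
P_c = 622/(27×(0.0535)²) = 622/0.077281 = 8049 kPa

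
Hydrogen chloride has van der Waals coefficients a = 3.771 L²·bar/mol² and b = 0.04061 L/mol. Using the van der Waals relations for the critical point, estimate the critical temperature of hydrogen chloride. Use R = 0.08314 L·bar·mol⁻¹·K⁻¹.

T_c ≈ 330.9 K

For a van der Waals gas, T_c = 8a/(27Rb).
T_c = 8×3.771/(27×0.08314×0.04061) = 30.168/0.091161 = 330.9 K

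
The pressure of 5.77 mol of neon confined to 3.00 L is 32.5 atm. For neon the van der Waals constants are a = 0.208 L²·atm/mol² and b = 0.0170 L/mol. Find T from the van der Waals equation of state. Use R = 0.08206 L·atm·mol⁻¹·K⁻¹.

T = (P + a n²/V²)(V − nb)/(nR)
P + a n²/V² = 32.5 + (0.208)(5.77)²/(3.00)² = 33.269 atm
V − nb = 3.00 − (5.77)(0.0170) = 2.9019 L
T = (33.269)(2.9019)/((5.77)(0.08206)) = 203.9 K

T ≈ 203.9 K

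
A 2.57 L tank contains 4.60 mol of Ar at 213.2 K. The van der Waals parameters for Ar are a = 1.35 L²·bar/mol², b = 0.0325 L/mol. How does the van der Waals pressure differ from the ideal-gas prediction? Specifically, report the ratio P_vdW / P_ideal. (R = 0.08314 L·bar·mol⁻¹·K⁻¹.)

P_vdW / P_ideal ≈ 0.9254

Ideal: P_ideal = nRT/V = (4.60)(0.08314)(213.2)/2.57 = 31.7265 bar
vdW: P = nRT/(V − nb) − a n²/V² = 81.5371/2.42050 − 28.5660/6.60490 = 33.6861 − 4.32497 = 29.3611 bar
Ratio = 29.3611/31.7265 = 0.9254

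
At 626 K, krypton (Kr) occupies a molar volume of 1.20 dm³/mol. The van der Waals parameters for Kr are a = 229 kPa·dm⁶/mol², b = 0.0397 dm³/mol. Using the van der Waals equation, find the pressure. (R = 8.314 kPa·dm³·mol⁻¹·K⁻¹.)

P = RT/(V_m − b) − a/V_m²
RT/(V_m − b) = (8.314)(626)/(1.20 − 0.0397) = 5204.6/1.1603 = 4485.6 kPa
a/V_m² = 229/(1.20)² = 159.03 kPa
P = 4485.6 − 159.03 = 4327 kPa

P ≈ 4327 kPa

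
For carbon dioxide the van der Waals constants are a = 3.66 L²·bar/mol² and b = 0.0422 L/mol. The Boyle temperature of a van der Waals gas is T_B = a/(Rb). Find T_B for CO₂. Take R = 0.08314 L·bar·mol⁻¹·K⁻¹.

T_B ≈ 1043 K

For a van der Waals gas the second virial coefficient B₂ = b − a/(RT) vanishes at T_B = a/(Rb).
T_B = 3.66/(0.08314×0.0422) = 3.66/0.0035085 = 1043 K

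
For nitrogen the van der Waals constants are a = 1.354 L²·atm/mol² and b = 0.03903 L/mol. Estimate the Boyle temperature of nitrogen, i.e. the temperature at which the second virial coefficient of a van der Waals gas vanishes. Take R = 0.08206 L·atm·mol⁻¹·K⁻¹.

T_B ≈ 422.8 K

For a van der Waals gas the second virial coefficient B₂ = b − a/(RT) vanishes at T_B = a/(Rb).
T_B = 1.354/(0.08206×0.03903) = 1.354/0.0032028 = 422.8 K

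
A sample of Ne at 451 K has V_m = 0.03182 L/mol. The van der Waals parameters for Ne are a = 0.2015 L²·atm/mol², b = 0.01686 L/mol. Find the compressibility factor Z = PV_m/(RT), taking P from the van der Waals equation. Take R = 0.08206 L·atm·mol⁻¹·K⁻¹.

Z ≈ 1.956

P = RT/(V_m − b) − a/V_m² = (0.08206)(451)/(0.03182 − 0.01686) − 0.2015/(0.03182)²
  = 37.009/0.014960 − 199.01 = 2473.9 − 199.01 = 2274.9 atm
Z = PV_m/(RT) = (2274.9)(0.03182)/((0.08206)(451)) = 72.387/37.009 = 1.956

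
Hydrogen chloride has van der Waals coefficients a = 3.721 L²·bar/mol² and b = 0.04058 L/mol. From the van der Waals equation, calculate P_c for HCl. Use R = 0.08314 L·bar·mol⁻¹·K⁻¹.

P_c ≈ 83.69 bar

For a van der Waals gas, P_c = a/(27b²).
P_c = 3.721/(27×(0.04058)²) = 3.721/0.044462 = 83.69 bar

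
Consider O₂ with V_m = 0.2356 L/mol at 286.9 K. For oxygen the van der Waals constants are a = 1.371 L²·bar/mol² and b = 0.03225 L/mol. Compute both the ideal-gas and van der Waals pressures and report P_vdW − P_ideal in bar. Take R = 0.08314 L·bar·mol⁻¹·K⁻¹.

ΔP ≈ -8.64 bar

Ideal: P_ideal = RT/V_m = (0.08314)(286.9)/0.2356 = 101.243 bar
vdW: P = RT/(V_m − b) − a/V_m² = 23.8529/0.203350 − 1.371/0.0555074 = 117.300 − 24.6994 = 92.601 bar
ΔP = 92.601 − 101.243 = -8.64 bar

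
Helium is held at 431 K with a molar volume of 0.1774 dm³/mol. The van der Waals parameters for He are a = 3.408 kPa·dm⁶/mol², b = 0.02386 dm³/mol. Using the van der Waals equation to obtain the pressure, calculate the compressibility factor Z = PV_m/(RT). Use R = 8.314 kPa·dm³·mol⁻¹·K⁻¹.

P = RT/(V_m − b) − a/V_m² = (8.314)(431)/(0.1774 − 0.02386) − 3.408/(0.1774)²
  = 3583.3/0.15354 − 108.29 = 23338 − 108.29 = 23230 kPa
Z = PV_m/(RT) = (23230)(0.1774)/((8.314)(431)) = 4121.0/3583.3 = 1.150

Z ≈ 1.150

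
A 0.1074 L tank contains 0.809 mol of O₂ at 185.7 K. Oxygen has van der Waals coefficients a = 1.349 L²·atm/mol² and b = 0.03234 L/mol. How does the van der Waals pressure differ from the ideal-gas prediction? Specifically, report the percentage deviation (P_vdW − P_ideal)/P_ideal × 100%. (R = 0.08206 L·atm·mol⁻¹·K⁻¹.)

-34.48 %

Ideal: P_ideal = nRT/V = (0.809)(0.08206)(185.7)/0.1074 = 114.786 atm
vdW: P = nRT/(V − nb) − a n²/V² = 12.3280/0.0812369 − 0.882895/0.0115348 = 151.754 − 76.5419 = 75.212 atm
% deviation = (75.212 − 114.786)/114.786 × 100% = -34.48%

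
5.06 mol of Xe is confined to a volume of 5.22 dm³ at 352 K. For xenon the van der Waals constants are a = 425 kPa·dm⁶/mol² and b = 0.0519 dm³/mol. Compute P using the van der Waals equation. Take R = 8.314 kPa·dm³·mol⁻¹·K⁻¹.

P = nRT/(V − nb) − a n²/V²
nRT/(V − nb) = (5.06)(8.314)(352)/(5.22 − 5.06×0.0519) = 14808/4.9574 = 2987.0 kPa
a n²/V² = (425)(5.06)²/(5.22)² = 399.35 kPa
P = 2987.0 − 399.35 = 2588 kPa

P ≈ 2588 kPa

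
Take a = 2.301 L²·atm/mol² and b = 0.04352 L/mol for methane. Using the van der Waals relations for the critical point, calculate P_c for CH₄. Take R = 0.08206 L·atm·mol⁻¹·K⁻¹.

For a van der Waals gas, P_c = a/(27b²).
P_c = 2.301/(27×(0.04352)²) = 2.301/0.051138 = 45.00 atm

P_c ≈ 45.00 atm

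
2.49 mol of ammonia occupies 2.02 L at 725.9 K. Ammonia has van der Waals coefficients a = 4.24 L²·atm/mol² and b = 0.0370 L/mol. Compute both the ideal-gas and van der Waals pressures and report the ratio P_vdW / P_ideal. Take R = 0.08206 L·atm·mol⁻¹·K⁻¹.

Ideal: P_ideal = nRT/V = (2.49)(0.08206)(725.9)/2.02 = 73.4271 atm
vdW: P = nRT/(V − nb) − a n²/V² = 148.323/1.92787 − 26.2884/4.08040 = 76.9362 − 6.44260 = 70.4936 atm
Ratio = 70.4936/73.4271 = 0.9600

P_vdW / P_ideal ≈ 0.9600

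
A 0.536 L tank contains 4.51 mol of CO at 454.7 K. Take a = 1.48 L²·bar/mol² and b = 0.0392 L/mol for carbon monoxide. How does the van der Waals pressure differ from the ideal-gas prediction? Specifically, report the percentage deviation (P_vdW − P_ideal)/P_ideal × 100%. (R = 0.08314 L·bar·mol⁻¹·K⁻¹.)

Ideal: P_ideal = nRT/V = (4.51)(0.08314)(454.7)/0.536 = 318.088 bar
vdW: P = nRT/(V − nb) − a n²/V² = 170.495/0.359208 − 30.1033/0.287296 = 474.641 − 104.781 = 369.860 bar
% deviation = (369.860 − 318.088)/318.088 × 100% = 16.28%

16.28 %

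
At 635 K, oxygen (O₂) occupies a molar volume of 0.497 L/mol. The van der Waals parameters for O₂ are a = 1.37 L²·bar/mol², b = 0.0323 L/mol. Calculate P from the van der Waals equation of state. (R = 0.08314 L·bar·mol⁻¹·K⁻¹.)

P ≈ 108.1 bar

P = RT/(V_m − b) − a/V_m²
RT/(V_m − b) = (0.08314)(635)/(0.497 − 0.0323) = 52.794/0.46470 = 113.61 bar
a/V_m² = 1.37/(0.497)² = 5.5464 bar
P = 113.61 − 5.5464 = 108.1 bar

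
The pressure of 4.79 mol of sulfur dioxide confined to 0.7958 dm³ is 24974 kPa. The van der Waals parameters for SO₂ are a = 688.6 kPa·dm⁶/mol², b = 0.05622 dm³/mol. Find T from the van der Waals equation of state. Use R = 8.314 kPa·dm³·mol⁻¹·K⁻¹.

T ≈ 660.0 K

T = (P + a n²/V²)(V − nb)/(nR)
P + a n²/V² = 24974 + (688.6)(4.79)²/(0.7958)² = 49922 kPa
V − nb = 0.7958 − (4.79)(0.05622) = 0.52651 dm³
T = (49922)(0.52651)/((4.79)(8.314)) = 660.0 K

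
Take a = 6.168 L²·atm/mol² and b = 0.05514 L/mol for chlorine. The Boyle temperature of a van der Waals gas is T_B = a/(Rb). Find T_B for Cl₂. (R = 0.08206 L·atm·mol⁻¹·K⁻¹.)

For a van der Waals gas the second virial coefficient B₂ = b − a/(RT) vanishes at T_B = a/(Rb).
T_B = 6.168/(0.08206×0.05514) = 6.168/0.0045248 = 1363 K

T_B ≈ 1363 K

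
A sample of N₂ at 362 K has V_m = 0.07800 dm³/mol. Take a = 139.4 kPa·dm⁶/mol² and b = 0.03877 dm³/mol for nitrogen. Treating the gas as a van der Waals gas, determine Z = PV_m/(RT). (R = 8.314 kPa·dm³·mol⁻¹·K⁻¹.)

Z ≈ 1.394

P = RT/(V_m − b) − a/V_m² = (8.314)(362)/(0.07800 − 0.03877) − 139.4/(0.07800)²
  = 3009.7/0.039230 − 22913 = 76719 − 22913 = 53806 kPa
Z = PV_m/(RT) = (53806)(0.07800)/((8.314)(362)) = 4196.9/3009.7 = 1.394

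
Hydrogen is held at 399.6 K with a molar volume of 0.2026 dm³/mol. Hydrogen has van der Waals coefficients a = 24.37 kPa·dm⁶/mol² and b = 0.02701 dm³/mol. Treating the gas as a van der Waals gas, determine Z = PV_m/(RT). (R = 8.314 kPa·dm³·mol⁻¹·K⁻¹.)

Z ≈ 1.118

P = RT/(V_m − b) − a/V_m² = (8.314)(399.6)/(0.2026 − 0.02701) − 24.37/(0.2026)²
  = 3322.3/0.17559 − 593.71 = 18921 − 593.71 = 18327 kPa
Z = PV_m/(RT) = (18327)(0.2026)/((8.314)(399.6)) = 3713.1/3322.3 = 1.118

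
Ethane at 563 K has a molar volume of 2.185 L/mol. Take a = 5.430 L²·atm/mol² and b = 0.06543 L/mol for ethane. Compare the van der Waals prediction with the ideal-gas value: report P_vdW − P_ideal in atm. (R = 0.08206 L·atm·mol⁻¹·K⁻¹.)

ΔP ≈ -0.485 atm

Ideal: P_ideal = RT/V_m = (0.08206)(563)/2.185 = 21.1441 atm
vdW: P = RT/(V_m − b) − a/V_m² = 46.1998/2.11957 − 5.430/4.77423 = 21.7968 − 1.13736 = 20.6594 atm
ΔP = 20.6594 − 21.1441 = -0.485 atm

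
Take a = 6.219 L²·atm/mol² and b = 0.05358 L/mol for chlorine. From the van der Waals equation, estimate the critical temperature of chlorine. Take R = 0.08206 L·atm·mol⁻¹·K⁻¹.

T_c ≈ 419.1 K

For a van der Waals gas, T_c = 8a/(27Rb).
T_c = 8×6.219/(27×0.08206×0.05358) = 49.752/0.11871 = 419.1 K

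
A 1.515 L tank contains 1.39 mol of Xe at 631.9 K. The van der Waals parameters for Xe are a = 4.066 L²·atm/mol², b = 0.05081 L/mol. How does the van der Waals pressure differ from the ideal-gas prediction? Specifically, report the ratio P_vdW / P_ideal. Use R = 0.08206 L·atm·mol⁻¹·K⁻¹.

P_vdW / P_ideal ≈ 0.9770

Ideal: P_ideal = nRT/V = (1.39)(0.08206)(631.9)/1.515 = 47.5754 atm
vdW: P = nRT/(V − nb) − a n²/V² = 72.0767/1.44437 − 7.85592/2.29523 = 49.9018 − 3.42272 = 46.4791 atm
Ratio = 46.4791/47.5754 = 0.9770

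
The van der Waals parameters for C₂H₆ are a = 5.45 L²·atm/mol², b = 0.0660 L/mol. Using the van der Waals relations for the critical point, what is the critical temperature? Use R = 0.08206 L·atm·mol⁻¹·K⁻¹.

T_c ≈ 298.2 K

For a van der Waals gas, T_c = 8a/(27Rb).
T_c = 8×5.45/(27×0.08206×0.0660) = 43.600/0.14623 = 298.2 K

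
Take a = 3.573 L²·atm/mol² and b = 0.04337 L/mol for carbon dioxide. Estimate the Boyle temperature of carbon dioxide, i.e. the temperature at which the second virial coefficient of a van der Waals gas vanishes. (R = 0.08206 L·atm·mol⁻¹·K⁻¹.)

T_B ≈ 1004 K

For a van der Waals gas the second virial coefficient B₂ = b − a/(RT) vanishes at T_B = a/(Rb).
T_B = 3.573/(0.08206×0.04337) = 3.573/0.0035589 = 1004 K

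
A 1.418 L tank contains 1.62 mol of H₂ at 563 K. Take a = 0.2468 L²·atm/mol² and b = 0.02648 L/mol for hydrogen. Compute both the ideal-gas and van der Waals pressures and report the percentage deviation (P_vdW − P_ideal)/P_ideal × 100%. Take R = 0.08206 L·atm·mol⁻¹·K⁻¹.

2.51 %

Ideal: P_ideal = nRT/V = (1.62)(0.08206)(563)/1.418 = 52.7811 atm
vdW: P = nRT/(V − nb) − a n²/V² = 74.8436/1.37510 − 0.647702/2.01072 = 54.4278 − 0.322124 = 54.1057 atm
% deviation = (54.1057 − 52.7811)/52.7811 × 100% = 2.51%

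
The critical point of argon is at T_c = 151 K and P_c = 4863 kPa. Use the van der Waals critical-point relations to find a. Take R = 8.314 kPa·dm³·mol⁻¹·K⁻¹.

From T_c = 8a/(27Rb) and P_c = a/(27b²): a = 27 R² T_c²/(64 P_c).
a = 27×(8.314)²×(151)²/(64×4863) = 42553736/311232 = 136.7 kPa·dm⁶/mol²

a ≈ 136.7 kPa·dm⁶/mol²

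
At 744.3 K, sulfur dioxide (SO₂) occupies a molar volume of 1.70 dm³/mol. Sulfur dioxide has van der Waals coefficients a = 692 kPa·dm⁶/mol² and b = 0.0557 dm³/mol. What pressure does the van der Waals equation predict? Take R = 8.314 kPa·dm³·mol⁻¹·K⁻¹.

P ≈ 3524 kPa

P = RT/(V_m − b) − a/V_m²
RT/(V_m − b) = (8.314)(744.3)/(1.70 − 0.0557) = 6188.1/1.6443 = 3763.4 kPa
a/V_m² = 692/(1.70)² = 239.45 kPa
P = 3763.4 − 239.45 = 3524 kPa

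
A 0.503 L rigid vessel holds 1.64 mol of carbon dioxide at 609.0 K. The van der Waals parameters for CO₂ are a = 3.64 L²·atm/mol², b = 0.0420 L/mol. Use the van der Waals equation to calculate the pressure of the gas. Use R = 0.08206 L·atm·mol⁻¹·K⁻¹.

P ≈ 150.1 atm

P = nRT/(V − nb) − a n²/V²
nRT/(V − nb) = (1.64)(0.08206)(609.0)/(0.503 − 1.64×0.0420) = 81.958/0.43412 = 188.79 atm
a n²/V² = (3.64)(1.64)²/(0.503)² = 38.695 atm
P = 188.79 − 38.695 = 150.1 atm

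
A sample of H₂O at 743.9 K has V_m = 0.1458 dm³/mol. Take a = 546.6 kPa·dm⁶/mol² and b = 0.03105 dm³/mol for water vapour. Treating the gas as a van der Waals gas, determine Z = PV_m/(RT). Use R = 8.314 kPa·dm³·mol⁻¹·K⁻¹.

P = RT/(V_m − b) − a/V_m² = (8.314)(743.9)/(0.1458 − 0.03105) − 546.6/(0.1458)²
  = 6184.8/0.11475 − 25713 = 53898 − 25713 = 28185 kPa
Z = PV_m/(RT) = (28185)(0.1458)/((8.314)(743.9)) = 4109.4/6184.8 = 0.6644

Z ≈ 0.6644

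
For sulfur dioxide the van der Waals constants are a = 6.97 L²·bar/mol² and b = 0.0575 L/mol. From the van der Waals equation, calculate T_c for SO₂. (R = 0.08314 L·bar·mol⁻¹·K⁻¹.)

T_c ≈ 432.0 K

For a van der Waals gas, T_c = 8a/(27Rb).
T_c = 8×6.97/(27×0.08314×0.0575) = 55.760/0.12907 = 432.0 K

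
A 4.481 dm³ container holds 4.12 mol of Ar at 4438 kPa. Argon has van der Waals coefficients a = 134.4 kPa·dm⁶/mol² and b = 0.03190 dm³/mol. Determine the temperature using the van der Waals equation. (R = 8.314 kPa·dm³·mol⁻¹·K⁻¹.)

T = (P + a n²/V²)(V − nb)/(nR)
P + a n²/V² = 4438 + (134.4)(4.12)²/(4.481)² = 4551.6 kPa
V − nb = 4.481 − (4.12)(0.03190) = 4.3496 dm³
T = (4551.6)(4.3496)/((4.12)(8.314)) = 578.0 K

T ≈ 578.0 K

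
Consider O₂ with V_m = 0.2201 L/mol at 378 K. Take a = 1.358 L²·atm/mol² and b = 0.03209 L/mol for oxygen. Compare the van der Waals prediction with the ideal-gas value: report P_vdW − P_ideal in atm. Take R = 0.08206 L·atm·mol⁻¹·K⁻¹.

ΔP ≈ -3.98 atm

Ideal: P_ideal = RT/V_m = (0.08206)(378)/0.2201 = 140.930 atm
vdW: P = RT/(V_m − b) − a/V_m² = 31.0187/0.188010 − 1.358/0.0484440 = 164.984 − 28.0324 = 136.952 atm
ΔP = 136.952 − 140.930 = -3.98 atm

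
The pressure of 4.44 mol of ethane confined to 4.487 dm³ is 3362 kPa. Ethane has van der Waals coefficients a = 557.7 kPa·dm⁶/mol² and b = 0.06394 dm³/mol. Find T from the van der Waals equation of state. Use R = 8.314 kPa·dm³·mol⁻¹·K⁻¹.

T = (P + a n²/V²)(V − nb)/(nR)
P + a n²/V² = 3362 + (557.7)(4.44)²/(4.487)² = 3908.1 kPa
V − nb = 4.487 − (4.44)(0.06394) = 4.2031 dm³
T = (3908.1)(4.2031)/((4.44)(8.314)) = 445.0 K

T ≈ 445.0 K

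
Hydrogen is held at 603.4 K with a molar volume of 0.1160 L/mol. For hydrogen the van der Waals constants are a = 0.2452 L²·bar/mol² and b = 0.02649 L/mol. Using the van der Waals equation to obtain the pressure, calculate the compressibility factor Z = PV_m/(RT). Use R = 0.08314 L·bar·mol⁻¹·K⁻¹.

Z ≈ 1.254

P = RT/(V_m − b) − a/V_m² = (0.08314)(603.4)/(0.1160 − 0.02649) − 0.2452/(0.1160)²
  = 50.167/0.089510 − 18.222 = 560.46 − 18.222 = 542.24 bar
Z = PV_m/(RT) = (542.24)(0.1160)/((0.08314)(603.4)) = 62.900/50.167 = 1.254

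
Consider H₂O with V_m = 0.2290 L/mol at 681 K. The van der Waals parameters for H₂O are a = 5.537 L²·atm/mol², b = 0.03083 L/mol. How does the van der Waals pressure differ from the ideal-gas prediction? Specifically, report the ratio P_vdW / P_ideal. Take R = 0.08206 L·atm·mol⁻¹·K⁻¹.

Ideal: P_ideal = RT/V_m = (0.08206)(681)/0.2290 = 244.030 atm
vdW: P = RT/(V_m − b) − a/V_m² = 55.8829/0.198170 − 5.537/0.0524410 = 281.995 − 105.585 = 176.410 atm
Ratio = 176.410/244.030 = 0.7229

P_vdW / P_ideal ≈ 0.7229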